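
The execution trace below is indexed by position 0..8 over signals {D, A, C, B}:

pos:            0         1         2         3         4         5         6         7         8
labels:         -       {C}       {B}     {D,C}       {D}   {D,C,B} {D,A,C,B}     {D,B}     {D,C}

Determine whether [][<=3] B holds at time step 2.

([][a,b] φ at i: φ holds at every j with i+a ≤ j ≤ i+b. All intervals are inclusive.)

Check B at every j in [2,5]:
  j=2: true
  j=3: false
  j=4: false
  j=5: true
Fails at j=3 → formula fails.

Does not hold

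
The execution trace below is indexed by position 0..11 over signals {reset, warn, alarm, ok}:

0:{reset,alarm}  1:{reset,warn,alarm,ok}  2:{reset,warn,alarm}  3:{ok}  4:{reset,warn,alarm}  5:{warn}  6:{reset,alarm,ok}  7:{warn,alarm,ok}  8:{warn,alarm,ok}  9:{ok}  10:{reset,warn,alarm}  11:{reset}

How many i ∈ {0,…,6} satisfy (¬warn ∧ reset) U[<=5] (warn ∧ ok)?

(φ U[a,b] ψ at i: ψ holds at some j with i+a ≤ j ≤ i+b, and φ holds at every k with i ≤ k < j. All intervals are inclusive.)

Evaluate at each i in [0,6]:
  i=0: ✓ (rhs at j=1; lhs holds on [0,0])
  i=1: ✓ (rhs at j=1)
  i=2: ✗ (lhs fails at k=2 before rhs at j=7)
  i=3: ✗ (lhs fails at k=3 before rhs at j=7)
  i=4: ✗ (lhs fails at k=4 before rhs at j=7)
  i=5: ✗ (lhs fails at k=5 before rhs at j=7)
  i=6: ✓ (rhs at j=7; lhs holds on [6,6])
Positions where it holds: {0, 1, 6} → 3.

3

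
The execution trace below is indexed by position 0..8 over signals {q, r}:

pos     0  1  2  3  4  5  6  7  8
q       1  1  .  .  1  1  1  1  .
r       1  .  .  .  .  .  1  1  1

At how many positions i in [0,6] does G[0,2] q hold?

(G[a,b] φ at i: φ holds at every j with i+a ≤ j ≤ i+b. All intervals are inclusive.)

Evaluate at each i in [0,6]:
  i=0: ✗ (fails at j=2)
  i=1: ✗ (fails at j=2)
  i=2: ✗ (fails at j=2)
  i=3: ✗ (fails at j=3)
  i=4: ✓ (all of [4,6])
  i=5: ✓ (all of [5,7])
  i=6: ✗ (fails at j=8)
Positions where it holds: {4, 5} → 2.

2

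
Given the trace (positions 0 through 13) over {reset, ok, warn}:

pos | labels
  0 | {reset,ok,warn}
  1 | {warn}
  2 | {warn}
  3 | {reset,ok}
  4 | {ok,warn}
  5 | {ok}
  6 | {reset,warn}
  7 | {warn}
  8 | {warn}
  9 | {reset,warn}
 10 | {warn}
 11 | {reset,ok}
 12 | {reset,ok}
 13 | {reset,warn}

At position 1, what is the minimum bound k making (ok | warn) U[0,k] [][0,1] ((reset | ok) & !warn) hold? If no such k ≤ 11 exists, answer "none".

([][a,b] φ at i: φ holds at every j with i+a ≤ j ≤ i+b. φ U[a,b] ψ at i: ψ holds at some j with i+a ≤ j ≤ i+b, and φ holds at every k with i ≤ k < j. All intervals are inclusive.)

Need earliest j ≥ 1 with [][0,1] ((reset | ok) & !warn), and (ok | warn) at every k in [1,j-1].
  j=1: rhs fails.
  j=2: rhs fails.
  j=3: rhs fails.
  j=4: rhs fails.
  j=5: rhs fails.
  j=6: rhs fails.
  j=7: rhs fails.
  j=8: rhs fails.
  j=9: rhs fails.
  j=10: rhs fails.
  j=11: rhs holds; lhs holds on [1,10]. k = 10.

10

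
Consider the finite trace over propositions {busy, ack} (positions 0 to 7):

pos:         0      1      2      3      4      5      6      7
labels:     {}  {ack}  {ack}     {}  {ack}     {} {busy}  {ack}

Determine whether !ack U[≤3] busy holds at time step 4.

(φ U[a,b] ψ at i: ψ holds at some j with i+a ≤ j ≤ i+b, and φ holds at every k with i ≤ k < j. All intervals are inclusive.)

Need some j in [4,7] with busy, and !ack at every k in [4,j-1].
  j=4: busy false.
  j=5: busy false.
  j=6: busy holds, but !ack fails at k=4 → not this j.
  j=7: busy false.
No j in the window works → until fails.

No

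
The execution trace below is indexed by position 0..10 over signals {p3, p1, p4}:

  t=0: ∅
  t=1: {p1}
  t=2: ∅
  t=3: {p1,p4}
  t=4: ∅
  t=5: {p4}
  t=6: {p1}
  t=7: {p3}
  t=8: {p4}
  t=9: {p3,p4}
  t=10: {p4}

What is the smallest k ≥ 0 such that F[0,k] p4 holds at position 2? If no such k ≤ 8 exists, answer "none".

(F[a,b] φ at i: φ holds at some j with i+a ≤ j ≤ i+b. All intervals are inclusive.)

Scan j = 2,3,… for p4:
  j=2: fails
  j=3: holds
First hit at j=3, so smallest k = 3-2 = 1.

1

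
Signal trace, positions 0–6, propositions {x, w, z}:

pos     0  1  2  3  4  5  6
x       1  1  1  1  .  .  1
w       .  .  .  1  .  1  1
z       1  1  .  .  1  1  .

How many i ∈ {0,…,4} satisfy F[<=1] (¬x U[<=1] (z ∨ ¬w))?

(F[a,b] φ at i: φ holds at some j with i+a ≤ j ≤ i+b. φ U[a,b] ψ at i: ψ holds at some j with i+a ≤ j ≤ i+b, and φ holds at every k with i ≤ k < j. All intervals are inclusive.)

Evaluate at each i in [0,4]:
  i=0: ✓ (witness j=0)
  i=1: ✓ (witness j=1)
  i=2: ✓ (witness j=2)
  i=3: ✓ (witness j=4)
  i=4: ✓ (witness j=4)
Positions where it holds: {0, 1, 2, 3, 4} → 5.

5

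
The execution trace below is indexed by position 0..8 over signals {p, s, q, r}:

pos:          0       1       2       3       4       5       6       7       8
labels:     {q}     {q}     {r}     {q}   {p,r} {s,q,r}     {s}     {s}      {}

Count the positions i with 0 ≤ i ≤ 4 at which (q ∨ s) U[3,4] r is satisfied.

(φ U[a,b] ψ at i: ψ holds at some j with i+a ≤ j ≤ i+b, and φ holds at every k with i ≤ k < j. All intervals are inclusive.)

Evaluate at each i in [0,4]:
  i=0: ✗ (lhs fails at k=2 before rhs at j=4)
  i=1: ✗ (lhs fails at k=2 before rhs at j=4)
  i=2: ✗ (lhs fails at k=2 before rhs at j=5)
  i=3: ✗ (no rhs in [6,7])
  i=4: ✗ (no rhs in [7,8])
Positions where it holds: {} → 0.

0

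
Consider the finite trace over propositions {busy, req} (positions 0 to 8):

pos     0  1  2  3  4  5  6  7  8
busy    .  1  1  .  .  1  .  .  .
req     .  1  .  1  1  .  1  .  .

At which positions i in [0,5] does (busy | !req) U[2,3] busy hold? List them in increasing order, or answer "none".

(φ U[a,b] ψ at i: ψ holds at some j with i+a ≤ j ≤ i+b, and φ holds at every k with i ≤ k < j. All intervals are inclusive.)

Evaluate at each i in [0,5]:
  i=0: ✓ (rhs at j=2; lhs holds on [0,1])
  i=1: ✗ (no rhs in [3,4])
  i=2: ✗ (lhs fails at k=3 before rhs at j=5)
  i=3: ✗ (lhs fails at k=3 before rhs at j=5)
  i=4: ✗ (no rhs in [6,7])
  i=5: ✗ (no rhs in [7,8])

0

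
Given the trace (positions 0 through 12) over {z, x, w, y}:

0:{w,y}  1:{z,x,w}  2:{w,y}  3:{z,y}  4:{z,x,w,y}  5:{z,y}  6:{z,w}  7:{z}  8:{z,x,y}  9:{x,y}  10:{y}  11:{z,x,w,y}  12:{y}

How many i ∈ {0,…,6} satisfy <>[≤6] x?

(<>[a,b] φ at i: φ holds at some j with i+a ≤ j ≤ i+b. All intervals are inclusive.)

Evaluate at each i in [0,6]:
  i=0: ✓ (witness j=1)
  i=1: ✓ (witness j=1)
  i=2: ✓ (witness j=4)
  i=3: ✓ (witness j=4)
  i=4: ✓ (witness j=4)
  i=5: ✓ (witness j=8)
  i=6: ✓ (witness j=8)
Positions where it holds: {0, 1, 2, 3, 4, 5, 6} → 7.

7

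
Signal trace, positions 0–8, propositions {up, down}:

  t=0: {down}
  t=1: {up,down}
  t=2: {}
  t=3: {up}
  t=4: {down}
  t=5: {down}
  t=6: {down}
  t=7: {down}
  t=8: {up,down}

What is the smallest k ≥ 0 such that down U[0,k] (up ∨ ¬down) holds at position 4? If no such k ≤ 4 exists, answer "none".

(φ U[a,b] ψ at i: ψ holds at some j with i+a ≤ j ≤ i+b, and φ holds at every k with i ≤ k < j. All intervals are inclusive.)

Need earliest j ≥ 4 with (up ∨ ¬down), and down at every k in [4,j-1].
  j=4: rhs fails.
  j=5: rhs fails.
  j=6: rhs fails.
  j=7: rhs fails.
  j=8: rhs holds; lhs holds on [4,7]. k = 4.

4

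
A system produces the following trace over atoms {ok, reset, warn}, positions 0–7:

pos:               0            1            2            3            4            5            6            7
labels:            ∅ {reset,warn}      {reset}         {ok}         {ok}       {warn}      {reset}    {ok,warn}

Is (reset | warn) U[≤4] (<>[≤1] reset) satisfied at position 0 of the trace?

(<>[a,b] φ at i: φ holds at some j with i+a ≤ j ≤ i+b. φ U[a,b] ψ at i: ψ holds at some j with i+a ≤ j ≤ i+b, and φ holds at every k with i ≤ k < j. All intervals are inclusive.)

Yes

Need some j in [0,4] with <>[≤1] reset, and (reset | warn) at every k in [0,j-1].
  j=0: <>[≤1] reset holds; no prefix to check → satisfied.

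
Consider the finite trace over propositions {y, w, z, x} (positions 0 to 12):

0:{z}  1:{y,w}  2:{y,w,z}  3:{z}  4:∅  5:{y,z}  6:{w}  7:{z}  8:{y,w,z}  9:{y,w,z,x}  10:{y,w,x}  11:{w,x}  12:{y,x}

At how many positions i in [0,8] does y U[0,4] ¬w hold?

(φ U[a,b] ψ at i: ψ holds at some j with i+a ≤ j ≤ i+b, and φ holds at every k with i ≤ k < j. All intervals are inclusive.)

7

Evaluate at each i in [0,8]:
  i=0: ✓ (rhs at j=0)
  i=1: ✓ (rhs at j=3; lhs holds on [1,2])
  i=2: ✓ (rhs at j=3; lhs holds on [2,2])
  i=3: ✓ (rhs at j=3)
  i=4: ✓ (rhs at j=4)
  i=5: ✓ (rhs at j=5)
  i=6: ✗ (lhs fails at k=6 before rhs at j=7)
  i=7: ✓ (rhs at j=7)
  i=8: ✗ (lhs fails at k=11 before rhs at j=12)
Positions where it holds: {0, 1, 2, 3, 4, 5, 7} → 7.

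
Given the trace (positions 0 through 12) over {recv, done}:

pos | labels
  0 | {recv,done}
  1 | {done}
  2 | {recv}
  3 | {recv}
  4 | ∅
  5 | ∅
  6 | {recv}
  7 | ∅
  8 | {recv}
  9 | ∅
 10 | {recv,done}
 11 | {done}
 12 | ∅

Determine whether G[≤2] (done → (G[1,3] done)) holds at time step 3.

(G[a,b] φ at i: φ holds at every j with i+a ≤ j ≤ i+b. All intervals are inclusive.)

Holds

Check (done → (G[1,3] done)) at every j in [3,5]:
  j=3: antecedent false → ✓
  j=4: antecedent false → ✓
  j=5: antecedent false → ✓
All positions satisfy it → formula holds.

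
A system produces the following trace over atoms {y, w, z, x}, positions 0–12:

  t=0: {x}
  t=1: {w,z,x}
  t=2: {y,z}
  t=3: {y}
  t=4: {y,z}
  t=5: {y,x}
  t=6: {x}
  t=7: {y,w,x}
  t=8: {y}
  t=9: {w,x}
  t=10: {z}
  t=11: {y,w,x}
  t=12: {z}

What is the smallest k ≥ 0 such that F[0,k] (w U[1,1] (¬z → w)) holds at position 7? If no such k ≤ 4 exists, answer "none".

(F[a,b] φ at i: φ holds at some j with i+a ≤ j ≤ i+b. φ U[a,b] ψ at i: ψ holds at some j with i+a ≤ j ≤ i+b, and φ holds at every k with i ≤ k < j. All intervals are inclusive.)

2

Scan j = 7,8,… for (w U[1,1] (¬z → w)):
  j=7: fails
  j=8: fails
  j=9: holds
First hit at j=9, so smallest k = 9-7 = 2.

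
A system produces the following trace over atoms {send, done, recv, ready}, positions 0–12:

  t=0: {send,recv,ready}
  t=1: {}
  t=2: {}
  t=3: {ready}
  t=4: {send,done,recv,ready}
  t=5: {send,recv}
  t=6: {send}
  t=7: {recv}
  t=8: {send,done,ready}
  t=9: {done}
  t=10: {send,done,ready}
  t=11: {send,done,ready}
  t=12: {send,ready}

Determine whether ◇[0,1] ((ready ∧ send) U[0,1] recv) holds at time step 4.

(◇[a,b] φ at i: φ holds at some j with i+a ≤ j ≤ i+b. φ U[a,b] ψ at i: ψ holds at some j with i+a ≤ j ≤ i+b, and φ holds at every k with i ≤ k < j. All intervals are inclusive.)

Holds

Check ((ready ∧ send) U[0,1] recv) at each j in [4,5]:
  j=4: holds
  j=5: holds
Found at j=4 → formula holds.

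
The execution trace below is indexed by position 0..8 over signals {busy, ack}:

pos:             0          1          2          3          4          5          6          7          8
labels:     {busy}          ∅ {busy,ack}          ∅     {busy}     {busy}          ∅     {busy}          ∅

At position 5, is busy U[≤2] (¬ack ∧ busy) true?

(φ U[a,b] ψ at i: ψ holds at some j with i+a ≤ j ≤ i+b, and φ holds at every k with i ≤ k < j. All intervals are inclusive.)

Yes

Need some j in [5,7] with (¬ack ∧ busy), and busy at every k in [5,j-1].
  j=5: (¬ack ∧ busy) holds; no prefix to check → satisfied.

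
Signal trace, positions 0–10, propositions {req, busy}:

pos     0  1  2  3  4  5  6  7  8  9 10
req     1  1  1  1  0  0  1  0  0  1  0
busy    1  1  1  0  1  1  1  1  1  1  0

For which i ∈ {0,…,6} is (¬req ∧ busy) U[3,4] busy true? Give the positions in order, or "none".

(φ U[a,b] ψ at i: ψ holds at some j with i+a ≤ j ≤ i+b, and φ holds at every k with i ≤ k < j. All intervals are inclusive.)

none

Evaluate at each i in [0,6]:
  i=0: ✗ (lhs fails at k=0 before rhs at j=4)
  i=1: ✗ (lhs fails at k=1 before rhs at j=4)
  i=2: ✗ (lhs fails at k=2 before rhs at j=5)
  i=3: ✗ (lhs fails at k=3 before rhs at j=6)
  i=4: ✗ (lhs fails at k=6 before rhs at j=7)
  i=5: ✗ (lhs fails at k=6 before rhs at j=8)
  i=6: ✗ (lhs fails at k=6 before rhs at j=9)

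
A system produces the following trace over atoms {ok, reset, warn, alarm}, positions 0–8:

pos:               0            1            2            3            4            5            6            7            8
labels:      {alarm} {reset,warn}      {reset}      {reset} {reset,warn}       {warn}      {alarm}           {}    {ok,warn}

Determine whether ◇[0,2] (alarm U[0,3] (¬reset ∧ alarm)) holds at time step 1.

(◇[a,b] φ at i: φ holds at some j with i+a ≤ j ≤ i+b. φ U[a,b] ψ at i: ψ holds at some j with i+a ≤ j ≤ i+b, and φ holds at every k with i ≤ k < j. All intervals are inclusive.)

No

Check (alarm U[0,3] (¬reset ∧ alarm)) at each j in [1,3]:
  j=1: fails
  j=2: fails
  j=3: fails
No position in the window satisfies it → formula fails.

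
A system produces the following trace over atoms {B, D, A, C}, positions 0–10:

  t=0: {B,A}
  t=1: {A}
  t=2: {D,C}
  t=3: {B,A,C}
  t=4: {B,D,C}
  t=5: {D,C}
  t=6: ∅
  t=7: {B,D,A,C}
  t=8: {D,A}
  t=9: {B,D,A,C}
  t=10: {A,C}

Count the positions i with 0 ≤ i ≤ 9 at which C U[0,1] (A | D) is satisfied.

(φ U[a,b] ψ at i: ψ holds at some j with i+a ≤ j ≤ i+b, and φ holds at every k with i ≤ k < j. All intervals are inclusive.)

9

Evaluate at each i in [0,9]:
  i=0: ✓ (rhs at j=0)
  i=1: ✓ (rhs at j=1)
  i=2: ✓ (rhs at j=2)
  i=3: ✓ (rhs at j=3)
  i=4: ✓ (rhs at j=4)
  i=5: ✓ (rhs at j=5)
  i=6: ✗ (lhs fails at k=6 before rhs at j=7)
  i=7: ✓ (rhs at j=7)
  i=8: ✓ (rhs at j=8)
  i=9: ✓ (rhs at j=9)
Positions where it holds: {0, 1, 2, 3, 4, 5, 7, 8, 9} → 9.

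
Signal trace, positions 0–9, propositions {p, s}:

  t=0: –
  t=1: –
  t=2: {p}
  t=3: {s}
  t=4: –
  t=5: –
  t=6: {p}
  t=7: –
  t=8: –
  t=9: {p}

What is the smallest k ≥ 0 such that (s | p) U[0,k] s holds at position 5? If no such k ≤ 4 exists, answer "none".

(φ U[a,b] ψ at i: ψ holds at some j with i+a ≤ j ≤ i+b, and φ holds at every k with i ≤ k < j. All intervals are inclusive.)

none

Need earliest j ≥ 5 with s, and (s | p) at every k in [5,j-1].
  j=5: rhs fails.
  j=6: rhs fails.
  j=7: rhs fails.
  j=8: rhs fails.
  j=9: rhs fails.
No witness within the range → none.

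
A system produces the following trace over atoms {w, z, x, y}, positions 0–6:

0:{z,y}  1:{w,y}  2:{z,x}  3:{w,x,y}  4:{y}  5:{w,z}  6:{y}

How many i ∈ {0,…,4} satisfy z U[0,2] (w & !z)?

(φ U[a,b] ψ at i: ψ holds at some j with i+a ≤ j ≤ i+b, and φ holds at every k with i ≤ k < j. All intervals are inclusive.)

Evaluate at each i in [0,4]:
  i=0: ✓ (rhs at j=1; lhs holds on [0,0])
  i=1: ✓ (rhs at j=1)
  i=2: ✓ (rhs at j=3; lhs holds on [2,2])
  i=3: ✓ (rhs at j=3)
  i=4: ✗ (no rhs in [4,6])
Positions where it holds: {0, 1, 2, 3} → 4.

4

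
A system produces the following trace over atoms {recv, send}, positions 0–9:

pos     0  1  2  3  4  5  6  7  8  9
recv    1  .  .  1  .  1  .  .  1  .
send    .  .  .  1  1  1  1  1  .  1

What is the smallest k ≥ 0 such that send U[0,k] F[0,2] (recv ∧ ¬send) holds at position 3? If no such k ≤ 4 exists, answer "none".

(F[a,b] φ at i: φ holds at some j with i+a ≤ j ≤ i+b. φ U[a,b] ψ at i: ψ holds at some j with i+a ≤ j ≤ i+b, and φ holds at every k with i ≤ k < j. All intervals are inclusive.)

3

Need earliest j ≥ 3 with F[0,2] (recv ∧ ¬send), and send at every k in [3,j-1].
  j=3: rhs fails.
  j=4: rhs fails.
  j=5: rhs fails.
  j=6: rhs holds; lhs holds on [3,5]. k = 3.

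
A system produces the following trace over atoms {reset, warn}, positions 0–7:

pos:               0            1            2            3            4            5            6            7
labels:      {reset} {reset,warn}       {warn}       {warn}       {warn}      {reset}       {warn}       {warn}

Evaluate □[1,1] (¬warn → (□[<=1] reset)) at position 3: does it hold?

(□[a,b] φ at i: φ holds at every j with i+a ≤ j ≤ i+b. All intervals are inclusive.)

Check (¬warn → (□[<=1] reset)) at every j in [4,4]:
  j=4: antecedent false → ✓
All positions satisfy it → formula holds.

Holds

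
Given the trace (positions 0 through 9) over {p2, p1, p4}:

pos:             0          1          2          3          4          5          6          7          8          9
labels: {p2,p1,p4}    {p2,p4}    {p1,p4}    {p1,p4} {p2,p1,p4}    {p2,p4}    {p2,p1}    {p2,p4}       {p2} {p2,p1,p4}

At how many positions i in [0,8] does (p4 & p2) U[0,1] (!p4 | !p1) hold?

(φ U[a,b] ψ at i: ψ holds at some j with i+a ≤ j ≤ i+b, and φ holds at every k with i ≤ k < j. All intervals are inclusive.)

7

Evaluate at each i in [0,8]:
  i=0: ✓ (rhs at j=1; lhs holds on [0,0])
  i=1: ✓ (rhs at j=1)
  i=2: ✗ (no rhs in [2,3])
  i=3: ✗ (no rhs in [3,4])
  i=4: ✓ (rhs at j=5; lhs holds on [4,4])
  i=5: ✓ (rhs at j=5)
  i=6: ✓ (rhs at j=6)
  i=7: ✓ (rhs at j=7)
  i=8: ✓ (rhs at j=8)
Positions where it holds: {0, 1, 4, 5, 6, 7, 8} → 7.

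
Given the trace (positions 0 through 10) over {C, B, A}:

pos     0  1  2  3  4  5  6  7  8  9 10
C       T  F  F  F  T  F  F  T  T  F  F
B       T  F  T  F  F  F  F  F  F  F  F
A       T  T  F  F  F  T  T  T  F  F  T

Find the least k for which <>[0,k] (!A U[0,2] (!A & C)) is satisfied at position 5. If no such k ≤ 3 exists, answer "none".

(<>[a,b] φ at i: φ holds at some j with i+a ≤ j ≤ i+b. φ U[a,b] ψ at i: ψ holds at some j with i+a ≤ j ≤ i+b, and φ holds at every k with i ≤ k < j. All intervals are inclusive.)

3

Scan j = 5,6,… for (!A U[0,2] (!A & C)):
  j=5: fails
  j=6: fails
  j=7: fails
  j=8: holds
First hit at j=8, so smallest k = 8-5 = 3.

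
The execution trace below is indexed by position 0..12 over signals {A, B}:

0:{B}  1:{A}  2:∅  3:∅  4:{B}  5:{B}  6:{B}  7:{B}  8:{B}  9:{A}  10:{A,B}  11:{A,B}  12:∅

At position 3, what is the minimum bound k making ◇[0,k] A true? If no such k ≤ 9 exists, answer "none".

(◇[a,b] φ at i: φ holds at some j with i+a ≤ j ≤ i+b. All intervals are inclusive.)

6

Scan j = 3,4,… for A:
  j=3: fails
  j=4: fails
  j=5: fails
  j=6: fails
  j=7: fails
  j=8: fails
  j=9: holds
First hit at j=9, so smallest k = 9-3 = 6.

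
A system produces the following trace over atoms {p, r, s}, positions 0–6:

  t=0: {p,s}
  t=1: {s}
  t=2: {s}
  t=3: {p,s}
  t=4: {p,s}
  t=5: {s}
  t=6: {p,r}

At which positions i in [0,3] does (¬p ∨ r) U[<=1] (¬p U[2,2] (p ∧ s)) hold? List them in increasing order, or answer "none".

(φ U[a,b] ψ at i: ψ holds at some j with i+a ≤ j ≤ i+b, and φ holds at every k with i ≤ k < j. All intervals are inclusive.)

1

Evaluate at each i in [0,3]:
  i=0: ✗ (lhs fails at k=0 before rhs at j=1)
  i=1: ✓ (rhs at j=1)
  i=2: ✗ (no rhs in [2,3])
  i=3: ✗ (no rhs in [3,4])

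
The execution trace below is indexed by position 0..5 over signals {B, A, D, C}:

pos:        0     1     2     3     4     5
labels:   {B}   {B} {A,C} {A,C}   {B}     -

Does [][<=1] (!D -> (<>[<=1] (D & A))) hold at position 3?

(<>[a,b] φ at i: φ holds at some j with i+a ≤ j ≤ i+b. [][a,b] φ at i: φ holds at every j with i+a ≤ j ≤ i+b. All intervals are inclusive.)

Check (!D -> (<>[<=1] (D & A))) at every j in [3,4]:
  j=3: antecedent true; consequent fails (none in [3,4]) → ✗
  j=4: antecedent true; consequent fails (none in [4,5]) → ✗
Fails at j=3 → formula fails.

Does not hold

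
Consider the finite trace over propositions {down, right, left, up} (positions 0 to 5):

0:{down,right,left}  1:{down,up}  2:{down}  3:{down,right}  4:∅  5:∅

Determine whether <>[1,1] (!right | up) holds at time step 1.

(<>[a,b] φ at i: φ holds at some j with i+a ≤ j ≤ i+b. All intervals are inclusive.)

Holds

Check (!right | up) at each j in [2,2]:
  j=2: true
Found at j=2 → formula holds.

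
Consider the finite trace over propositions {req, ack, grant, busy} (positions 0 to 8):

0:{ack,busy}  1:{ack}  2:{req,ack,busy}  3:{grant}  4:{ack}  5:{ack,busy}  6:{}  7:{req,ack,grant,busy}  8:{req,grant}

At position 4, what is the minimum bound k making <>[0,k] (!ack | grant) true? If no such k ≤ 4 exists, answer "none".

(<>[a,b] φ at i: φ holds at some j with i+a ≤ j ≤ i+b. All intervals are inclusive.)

Scan j = 4,5,… for (!ack | grant):
  j=4: fails
  j=5: fails
  j=6: holds
First hit at j=6, so smallest k = 6-4 = 2.

2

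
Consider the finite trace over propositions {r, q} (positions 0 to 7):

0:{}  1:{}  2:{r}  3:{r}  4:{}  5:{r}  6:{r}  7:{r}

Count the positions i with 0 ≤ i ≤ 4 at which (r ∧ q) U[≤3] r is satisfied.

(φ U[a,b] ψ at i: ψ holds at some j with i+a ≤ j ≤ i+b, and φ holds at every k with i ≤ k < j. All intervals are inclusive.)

2

Evaluate at each i in [0,4]:
  i=0: ✗ (lhs fails at k=0 before rhs at j=2)
  i=1: ✗ (lhs fails at k=1 before rhs at j=2)
  i=2: ✓ (rhs at j=2)
  i=3: ✓ (rhs at j=3)
  i=4: ✗ (lhs fails at k=4 before rhs at j=5)
Positions where it holds: {2, 3} → 2.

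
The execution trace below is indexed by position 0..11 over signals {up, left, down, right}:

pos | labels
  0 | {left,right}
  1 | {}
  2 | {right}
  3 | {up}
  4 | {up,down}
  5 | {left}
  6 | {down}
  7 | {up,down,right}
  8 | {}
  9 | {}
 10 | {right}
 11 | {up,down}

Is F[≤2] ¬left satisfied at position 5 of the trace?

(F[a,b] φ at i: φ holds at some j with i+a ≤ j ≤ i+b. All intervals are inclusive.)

True

Check ¬left at each j in [5,7]:
  j=5: false
  j=6: true
  j=7: true
Found at j=6 → formula holds.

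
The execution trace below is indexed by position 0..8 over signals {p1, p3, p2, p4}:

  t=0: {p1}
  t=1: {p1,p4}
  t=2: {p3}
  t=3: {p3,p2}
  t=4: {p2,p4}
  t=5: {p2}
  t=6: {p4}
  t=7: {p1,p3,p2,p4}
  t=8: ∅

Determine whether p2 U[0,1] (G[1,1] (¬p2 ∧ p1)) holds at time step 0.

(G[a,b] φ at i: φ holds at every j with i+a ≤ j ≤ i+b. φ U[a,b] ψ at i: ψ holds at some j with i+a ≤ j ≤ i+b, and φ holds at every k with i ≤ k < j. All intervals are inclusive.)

Need some j in [0,1] with G[1,1] (¬p2 ∧ p1), and p2 at every k in [0,j-1].
  j=0: G[1,1] (¬p2 ∧ p1) holds; no prefix to check → satisfied.

True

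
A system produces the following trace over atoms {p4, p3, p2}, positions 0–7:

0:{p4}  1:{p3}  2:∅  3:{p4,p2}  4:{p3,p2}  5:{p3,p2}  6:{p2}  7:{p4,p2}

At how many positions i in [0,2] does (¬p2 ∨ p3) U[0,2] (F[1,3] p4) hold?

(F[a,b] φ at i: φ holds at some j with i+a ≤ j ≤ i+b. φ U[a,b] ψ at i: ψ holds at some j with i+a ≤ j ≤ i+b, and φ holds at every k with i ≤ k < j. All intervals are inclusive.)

3

Evaluate at each i in [0,2]:
  i=0: ✓ (rhs at j=0)
  i=1: ✓ (rhs at j=1)
  i=2: ✓ (rhs at j=2)
Positions where it holds: {0, 1, 2} → 3.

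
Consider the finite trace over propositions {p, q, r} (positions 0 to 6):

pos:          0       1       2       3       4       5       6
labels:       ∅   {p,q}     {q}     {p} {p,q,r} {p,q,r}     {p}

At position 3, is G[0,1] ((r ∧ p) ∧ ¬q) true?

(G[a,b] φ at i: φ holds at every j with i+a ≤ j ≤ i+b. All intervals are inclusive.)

Check ((r ∧ p) ∧ ¬q) at every j in [3,4]:
  j=3: false
  j=4: false
Fails at j=3 → formula fails.

No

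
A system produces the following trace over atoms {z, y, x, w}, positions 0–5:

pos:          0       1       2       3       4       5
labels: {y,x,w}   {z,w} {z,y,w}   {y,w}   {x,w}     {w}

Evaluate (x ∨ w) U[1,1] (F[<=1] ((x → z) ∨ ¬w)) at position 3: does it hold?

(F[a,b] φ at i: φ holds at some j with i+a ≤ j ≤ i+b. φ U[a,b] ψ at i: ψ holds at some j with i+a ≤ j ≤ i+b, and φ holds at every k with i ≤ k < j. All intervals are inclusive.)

Yes

Need some j in [4,4] with F[<=1] ((x → z) ∨ ¬w), and (x ∨ w) at every k in [3,j-1].
  j=4: F[<=1] ((x → z) ∨ ¬w) holds; (x ∨ w) holds at every k in [3,3] → satisfied.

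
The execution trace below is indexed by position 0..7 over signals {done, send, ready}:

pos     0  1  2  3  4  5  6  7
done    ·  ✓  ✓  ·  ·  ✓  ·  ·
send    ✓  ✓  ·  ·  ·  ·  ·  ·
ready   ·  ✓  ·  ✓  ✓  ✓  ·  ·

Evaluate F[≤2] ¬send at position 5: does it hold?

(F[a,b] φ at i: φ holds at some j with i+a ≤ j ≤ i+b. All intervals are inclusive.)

Yes

Check ¬send at each j in [5,7]:
  j=5: true
  j=6: true
  j=7: true
Found at j=5 → formula holds.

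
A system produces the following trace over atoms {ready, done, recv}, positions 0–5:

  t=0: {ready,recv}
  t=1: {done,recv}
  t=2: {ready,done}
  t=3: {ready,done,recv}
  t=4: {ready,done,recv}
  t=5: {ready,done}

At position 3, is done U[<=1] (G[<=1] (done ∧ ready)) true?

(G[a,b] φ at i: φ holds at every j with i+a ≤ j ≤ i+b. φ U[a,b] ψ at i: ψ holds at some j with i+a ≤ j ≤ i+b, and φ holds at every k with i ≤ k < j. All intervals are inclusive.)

Yes

Need some j in [3,4] with G[<=1] (done ∧ ready), and done at every k in [3,j-1].
  j=3: G[<=1] (done ∧ ready) holds; no prefix to check → satisfied.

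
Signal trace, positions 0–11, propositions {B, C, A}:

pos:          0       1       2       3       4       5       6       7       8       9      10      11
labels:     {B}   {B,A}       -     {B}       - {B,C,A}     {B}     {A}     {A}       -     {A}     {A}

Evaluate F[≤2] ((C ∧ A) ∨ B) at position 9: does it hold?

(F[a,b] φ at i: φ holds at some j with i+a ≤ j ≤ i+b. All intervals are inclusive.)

Check ((C ∧ A) ∨ B) at each j in [9,11]:
  j=9: false
  j=10: false
  j=11: false
No position in the window satisfies it → formula fails.

No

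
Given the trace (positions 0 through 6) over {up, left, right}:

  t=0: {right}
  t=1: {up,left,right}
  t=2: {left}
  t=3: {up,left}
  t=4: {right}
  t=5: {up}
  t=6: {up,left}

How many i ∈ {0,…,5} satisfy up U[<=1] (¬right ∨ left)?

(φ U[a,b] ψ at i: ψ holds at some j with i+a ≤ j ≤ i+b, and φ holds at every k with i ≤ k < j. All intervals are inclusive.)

Evaluate at each i in [0,5]:
  i=0: ✗ (lhs fails at k=0 before rhs at j=1)
  i=1: ✓ (rhs at j=1)
  i=2: ✓ (rhs at j=2)
  i=3: ✓ (rhs at j=3)
  i=4: ✗ (lhs fails at k=4 before rhs at j=5)
  i=5: ✓ (rhs at j=5)
Positions where it holds: {1, 2, 3, 5} → 4.

4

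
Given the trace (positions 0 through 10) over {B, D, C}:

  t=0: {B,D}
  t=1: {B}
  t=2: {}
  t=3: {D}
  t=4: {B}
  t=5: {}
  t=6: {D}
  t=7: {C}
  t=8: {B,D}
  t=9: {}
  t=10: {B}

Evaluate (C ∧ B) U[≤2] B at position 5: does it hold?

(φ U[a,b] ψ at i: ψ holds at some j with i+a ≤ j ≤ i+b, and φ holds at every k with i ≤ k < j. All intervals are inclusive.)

Need some j in [5,7] with B, and (C ∧ B) at every k in [5,j-1].
  j=5: B false.
  j=6: B false.
  j=7: B false.
No j in the window works → until fails.

Does not hold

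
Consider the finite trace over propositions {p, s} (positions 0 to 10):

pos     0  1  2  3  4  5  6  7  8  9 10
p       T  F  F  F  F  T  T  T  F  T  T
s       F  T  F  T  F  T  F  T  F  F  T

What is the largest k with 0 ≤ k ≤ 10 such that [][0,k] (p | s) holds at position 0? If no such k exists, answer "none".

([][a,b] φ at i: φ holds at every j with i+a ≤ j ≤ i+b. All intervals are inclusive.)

(p | s) must hold from j=0 onward; find where it first fails.
  j=0: holds
  j=1: holds
  j=2: fails
Holds on [0,1], so largest k = 1.

1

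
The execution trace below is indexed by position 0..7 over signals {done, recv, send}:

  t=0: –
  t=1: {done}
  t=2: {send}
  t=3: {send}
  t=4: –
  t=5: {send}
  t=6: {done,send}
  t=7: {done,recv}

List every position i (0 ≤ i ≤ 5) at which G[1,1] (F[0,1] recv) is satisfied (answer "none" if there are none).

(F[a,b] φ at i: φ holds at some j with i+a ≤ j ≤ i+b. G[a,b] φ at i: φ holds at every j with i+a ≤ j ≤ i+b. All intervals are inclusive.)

5

Evaluate at each i in [0,5]:
  i=0: ✗ (fails at j=1)
  i=1: ✗ (fails at j=2)
  i=2: ✗ (fails at j=3)
  i=3: ✗ (fails at j=4)
  i=4: ✗ (fails at j=5)
  i=5: ✓ (all of [6,6])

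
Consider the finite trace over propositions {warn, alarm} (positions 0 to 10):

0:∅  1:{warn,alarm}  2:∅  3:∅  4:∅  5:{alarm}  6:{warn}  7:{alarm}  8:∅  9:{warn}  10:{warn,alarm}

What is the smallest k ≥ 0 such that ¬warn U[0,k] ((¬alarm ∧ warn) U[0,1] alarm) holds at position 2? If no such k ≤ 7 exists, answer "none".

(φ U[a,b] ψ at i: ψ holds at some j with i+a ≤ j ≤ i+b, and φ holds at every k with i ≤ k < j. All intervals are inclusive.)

Need earliest j ≥ 2 with ((¬alarm ∧ warn) U[0,1] alarm), and ¬warn at every k in [2,j-1].
  j=2: rhs fails.
  j=3: rhs fails.
  j=4: rhs fails.
  j=5: rhs holds; lhs holds on [2,4]. k = 3.

3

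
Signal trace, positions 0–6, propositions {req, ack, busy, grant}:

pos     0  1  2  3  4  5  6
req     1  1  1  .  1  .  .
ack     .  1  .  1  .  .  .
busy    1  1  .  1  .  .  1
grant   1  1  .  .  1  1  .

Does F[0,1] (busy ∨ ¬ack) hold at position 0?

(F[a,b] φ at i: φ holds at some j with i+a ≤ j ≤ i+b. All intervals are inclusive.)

Holds

Check (busy ∨ ¬ack) at each j in [0,1]:
  j=0: true
  j=1: true
Found at j=0 → formula holds.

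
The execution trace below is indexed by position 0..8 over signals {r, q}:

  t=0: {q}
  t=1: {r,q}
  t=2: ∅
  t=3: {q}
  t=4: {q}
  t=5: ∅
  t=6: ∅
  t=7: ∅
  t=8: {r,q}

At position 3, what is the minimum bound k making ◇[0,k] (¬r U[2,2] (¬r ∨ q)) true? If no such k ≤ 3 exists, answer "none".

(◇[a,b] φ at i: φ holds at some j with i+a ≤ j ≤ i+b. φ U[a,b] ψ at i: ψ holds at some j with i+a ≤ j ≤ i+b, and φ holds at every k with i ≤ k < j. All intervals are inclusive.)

0

Scan j = 3,4,… for (¬r U[2,2] (¬r ∨ q)):
  j=3: holds
First hit at j=3, so smallest k = 3-3 = 0.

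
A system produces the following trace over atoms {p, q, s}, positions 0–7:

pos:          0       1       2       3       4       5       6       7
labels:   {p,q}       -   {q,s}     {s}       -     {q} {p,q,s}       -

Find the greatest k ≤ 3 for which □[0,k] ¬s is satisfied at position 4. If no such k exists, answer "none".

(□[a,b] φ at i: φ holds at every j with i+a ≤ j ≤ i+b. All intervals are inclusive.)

1

¬s must hold from j=4 onward; find where it first fails.
  j=4: holds
  j=5: holds
  j=6: fails
Holds on [4,5], so largest k = 1.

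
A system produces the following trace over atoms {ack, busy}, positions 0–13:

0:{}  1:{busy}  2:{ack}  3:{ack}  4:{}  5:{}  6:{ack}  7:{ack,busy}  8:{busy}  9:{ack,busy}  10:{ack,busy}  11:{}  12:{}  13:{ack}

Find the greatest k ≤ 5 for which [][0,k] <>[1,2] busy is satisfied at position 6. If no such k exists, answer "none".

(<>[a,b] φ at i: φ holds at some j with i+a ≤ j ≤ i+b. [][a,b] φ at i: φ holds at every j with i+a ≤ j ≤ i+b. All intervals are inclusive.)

3

<>[1,2] busy must hold from j=6 onward; find where it first fails.
  j=6: holds
  j=7: holds
  j=8: holds
  j=9: holds
  j=10: fails
Holds on [6,9], so largest k = 3.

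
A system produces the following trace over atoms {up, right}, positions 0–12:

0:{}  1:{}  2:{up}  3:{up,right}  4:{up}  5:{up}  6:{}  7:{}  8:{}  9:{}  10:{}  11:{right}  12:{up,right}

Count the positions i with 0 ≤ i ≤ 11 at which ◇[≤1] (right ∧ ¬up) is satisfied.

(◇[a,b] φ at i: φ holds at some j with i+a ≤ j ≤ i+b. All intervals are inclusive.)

2

Evaluate at each i in [0,11]:
  i=0: ✗ (none in [0,1])
  i=1: ✗ (none in [1,2])
  i=2: ✗ (none in [2,3])
  i=3: ✗ (none in [3,4])
  i=4: ✗ (none in [4,5])
  i=5: ✗ (none in [5,6])
  i=6: ✗ (none in [6,7])
  i=7: ✗ (none in [7,8])
  i=8: ✗ (none in [8,9])
  i=9: ✗ (none in [9,10])
  i=10: ✓ (witness j=11)
  i=11: ✓ (witness j=11)
Positions where it holds: {10, 11} → 2.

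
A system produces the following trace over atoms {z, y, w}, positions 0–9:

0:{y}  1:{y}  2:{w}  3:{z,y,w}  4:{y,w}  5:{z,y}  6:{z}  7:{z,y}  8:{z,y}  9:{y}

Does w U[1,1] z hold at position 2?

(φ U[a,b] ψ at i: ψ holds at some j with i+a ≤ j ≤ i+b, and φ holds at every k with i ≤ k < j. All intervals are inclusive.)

Holds

Need some j in [3,3] with z, and w at every k in [2,j-1].
  j=3: z holds; w holds at every k in [2,2] → satisfied.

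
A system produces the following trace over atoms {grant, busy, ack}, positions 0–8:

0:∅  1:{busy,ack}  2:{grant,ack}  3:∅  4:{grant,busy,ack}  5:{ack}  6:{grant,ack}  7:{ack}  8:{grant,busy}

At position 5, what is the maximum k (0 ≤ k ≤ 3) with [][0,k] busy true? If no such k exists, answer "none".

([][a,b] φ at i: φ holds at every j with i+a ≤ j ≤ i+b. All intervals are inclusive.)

none

busy must hold from j=5 onward; find where it first fails.
  j=5: fails → no k works.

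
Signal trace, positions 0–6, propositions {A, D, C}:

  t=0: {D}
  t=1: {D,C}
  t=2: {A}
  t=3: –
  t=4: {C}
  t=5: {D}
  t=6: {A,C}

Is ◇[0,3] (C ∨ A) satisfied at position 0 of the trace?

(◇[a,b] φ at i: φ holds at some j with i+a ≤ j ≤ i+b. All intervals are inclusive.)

Holds

Check (C ∨ A) at each j in [0,3]:
  j=0: false
  j=1: true
  j=2: true
  j=3: false
Found at j=1 → formula holds.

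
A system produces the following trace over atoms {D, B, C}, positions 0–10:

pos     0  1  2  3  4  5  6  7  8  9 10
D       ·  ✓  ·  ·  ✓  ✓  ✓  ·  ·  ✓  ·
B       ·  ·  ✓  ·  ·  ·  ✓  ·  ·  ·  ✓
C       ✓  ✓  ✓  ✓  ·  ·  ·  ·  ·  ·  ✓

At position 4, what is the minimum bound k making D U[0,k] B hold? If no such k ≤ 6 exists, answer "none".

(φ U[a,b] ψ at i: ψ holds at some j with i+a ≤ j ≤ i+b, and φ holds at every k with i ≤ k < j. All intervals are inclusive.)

2

Need earliest j ≥ 4 with B, and D at every k in [4,j-1].
  j=4: rhs fails.
  j=5: rhs fails.
  j=6: rhs holds; lhs holds on [4,5]. k = 2.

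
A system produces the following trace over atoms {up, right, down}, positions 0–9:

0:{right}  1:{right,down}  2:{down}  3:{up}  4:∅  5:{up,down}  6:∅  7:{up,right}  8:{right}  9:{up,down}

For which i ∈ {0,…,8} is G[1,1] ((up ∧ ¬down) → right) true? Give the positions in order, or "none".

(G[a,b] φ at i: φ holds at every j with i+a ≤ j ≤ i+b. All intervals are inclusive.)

Evaluate at each i in [0,8]:
  i=0: ✓ (all of [1,1])
  i=1: ✓ (all of [2,2])
  i=2: ✗ (fails at j=3)
  i=3: ✓ (all of [4,4])
  i=4: ✓ (all of [5,5])
  i=5: ✓ (all of [6,6])
  i=6: ✓ (all of [7,7])
  i=7: ✓ (all of [8,8])
  i=8: ✓ (all of [9,9])

0, 1, 3, 4, 5, 6, 7, 8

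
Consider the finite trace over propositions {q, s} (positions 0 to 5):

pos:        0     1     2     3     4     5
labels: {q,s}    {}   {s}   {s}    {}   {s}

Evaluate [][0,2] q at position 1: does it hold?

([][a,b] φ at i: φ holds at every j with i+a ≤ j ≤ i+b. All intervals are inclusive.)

Does not hold

Check q at every j in [1,3]:
  j=1: false
  j=2: false
  j=3: false
Fails at j=1 → formula fails.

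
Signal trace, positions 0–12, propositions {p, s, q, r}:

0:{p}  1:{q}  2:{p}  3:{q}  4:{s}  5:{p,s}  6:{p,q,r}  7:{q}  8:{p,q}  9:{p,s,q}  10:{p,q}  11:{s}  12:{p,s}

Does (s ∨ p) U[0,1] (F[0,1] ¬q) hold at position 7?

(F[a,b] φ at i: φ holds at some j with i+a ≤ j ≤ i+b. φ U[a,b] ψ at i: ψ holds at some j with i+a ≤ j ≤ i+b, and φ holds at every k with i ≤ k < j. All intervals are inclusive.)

False

Need some j in [7,8] with F[0,1] ¬q, and (s ∨ p) at every k in [7,j-1].
  j=7: F[0,1] ¬q — fails (none in [7,8]).
  j=8: F[0,1] ¬q — fails (none in [8,9]).
No j in the window works → until fails.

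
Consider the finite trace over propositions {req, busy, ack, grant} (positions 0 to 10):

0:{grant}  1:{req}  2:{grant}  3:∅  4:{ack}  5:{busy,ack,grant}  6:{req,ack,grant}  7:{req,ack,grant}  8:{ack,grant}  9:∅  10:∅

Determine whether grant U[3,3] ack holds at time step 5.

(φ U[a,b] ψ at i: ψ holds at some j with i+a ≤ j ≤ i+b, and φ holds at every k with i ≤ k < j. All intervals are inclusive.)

Need some j in [8,8] with ack, and grant at every k in [5,j-1].
  j=8: ack holds; grant holds at every k in [5,7] → satisfied.

True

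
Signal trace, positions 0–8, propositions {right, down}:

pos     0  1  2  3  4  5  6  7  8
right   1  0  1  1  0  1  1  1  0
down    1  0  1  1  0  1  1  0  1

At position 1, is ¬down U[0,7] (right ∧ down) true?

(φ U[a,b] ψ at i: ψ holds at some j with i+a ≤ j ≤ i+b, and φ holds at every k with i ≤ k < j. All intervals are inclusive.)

Need some j in [1,8] with (right ∧ down), and ¬down at every k in [1,j-1].
  j=1: (right ∧ down) false.
  j=2: (right ∧ down) holds; ¬down holds at every k in [1,1] → satisfied.

True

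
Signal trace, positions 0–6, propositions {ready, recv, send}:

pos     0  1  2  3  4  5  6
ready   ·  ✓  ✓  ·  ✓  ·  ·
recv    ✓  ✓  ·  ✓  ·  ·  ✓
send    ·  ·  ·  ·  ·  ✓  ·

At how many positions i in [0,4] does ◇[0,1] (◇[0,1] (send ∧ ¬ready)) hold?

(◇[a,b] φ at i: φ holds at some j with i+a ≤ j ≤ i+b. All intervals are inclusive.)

2

Evaluate at each i in [0,4]:
  i=0: ✗ (none in [0,1])
  i=1: ✗ (none in [1,2])
  i=2: ✗ (none in [2,3])
  i=3: ✓ (witness j=4)
  i=4: ✓ (witness j=4)
Positions where it holds: {3, 4} → 2.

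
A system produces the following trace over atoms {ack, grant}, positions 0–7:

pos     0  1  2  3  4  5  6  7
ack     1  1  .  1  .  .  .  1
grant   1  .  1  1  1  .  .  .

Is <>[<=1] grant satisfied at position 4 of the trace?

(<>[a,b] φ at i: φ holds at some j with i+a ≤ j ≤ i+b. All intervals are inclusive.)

Check grant at each j in [4,5]:
  j=4: true
  j=5: false
Found at j=4 → formula holds.

True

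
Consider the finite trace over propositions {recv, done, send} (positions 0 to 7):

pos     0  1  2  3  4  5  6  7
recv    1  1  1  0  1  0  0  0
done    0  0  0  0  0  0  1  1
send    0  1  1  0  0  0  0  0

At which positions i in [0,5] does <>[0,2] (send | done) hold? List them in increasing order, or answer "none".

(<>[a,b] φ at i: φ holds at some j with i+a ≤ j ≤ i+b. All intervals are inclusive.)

Evaluate at each i in [0,5]:
  i=0: ✓ (witness j=1)
  i=1: ✓ (witness j=1)
  i=2: ✓ (witness j=2)
  i=3: ✗ (none in [3,5])
  i=4: ✓ (witness j=6)
  i=5: ✓ (witness j=6)

0, 1, 2, 4, 5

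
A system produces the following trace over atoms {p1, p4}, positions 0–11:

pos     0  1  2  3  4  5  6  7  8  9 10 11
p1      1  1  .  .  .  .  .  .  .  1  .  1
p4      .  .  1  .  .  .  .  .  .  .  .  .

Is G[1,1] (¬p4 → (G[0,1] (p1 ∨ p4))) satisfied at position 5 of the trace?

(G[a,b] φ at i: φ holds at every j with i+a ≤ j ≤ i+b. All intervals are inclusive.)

Does not hold

Check (¬p4 → (G[0,1] (p1 ∨ p4))) at every j in [6,6]:
  j=6: antecedent true; consequent fails at 6 → ✗
Fails at j=6 → formula fails.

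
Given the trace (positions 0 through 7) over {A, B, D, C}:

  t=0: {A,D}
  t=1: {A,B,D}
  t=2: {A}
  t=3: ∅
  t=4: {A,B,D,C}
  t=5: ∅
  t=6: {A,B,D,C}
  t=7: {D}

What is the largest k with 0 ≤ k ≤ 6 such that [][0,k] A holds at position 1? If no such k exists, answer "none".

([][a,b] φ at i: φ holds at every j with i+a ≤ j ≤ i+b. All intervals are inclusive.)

1

A must hold from j=1 onward; find where it first fails.
  j=1: holds
  j=2: holds
  j=3: fails
Holds on [1,2], so largest k = 1.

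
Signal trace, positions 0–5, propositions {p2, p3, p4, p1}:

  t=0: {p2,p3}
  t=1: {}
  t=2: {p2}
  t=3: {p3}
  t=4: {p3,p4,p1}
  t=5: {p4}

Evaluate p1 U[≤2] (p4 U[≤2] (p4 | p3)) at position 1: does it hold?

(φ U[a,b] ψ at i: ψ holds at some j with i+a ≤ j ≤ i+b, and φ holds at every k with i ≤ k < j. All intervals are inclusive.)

No

Need some j in [1,3] with (p4 U[≤2] (p4 | p3)), and p1 at every k in [1,j-1].
  j=1: (p4 U[≤2] (p4 | p3)) — fails.
  j=2: (p4 U[≤2] (p4 | p3)) — fails.
  j=3: (p4 U[≤2] (p4 | p3)) holds, but p1 fails at k=1 → not this j.
No j in the window works → until fails.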